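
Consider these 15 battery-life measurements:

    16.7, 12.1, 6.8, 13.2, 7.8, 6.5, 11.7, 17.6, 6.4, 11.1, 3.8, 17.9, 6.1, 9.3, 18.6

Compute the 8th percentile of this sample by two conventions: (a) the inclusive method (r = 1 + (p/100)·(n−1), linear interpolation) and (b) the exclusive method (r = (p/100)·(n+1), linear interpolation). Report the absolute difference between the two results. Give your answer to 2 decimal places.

1.69

Sorted: 3.8, 6.1, 6.4, 6.5, 6.8, 7.8, 9.3, 11.1, 11.7, 12.1, 13.2, 16.7, 17.6, 17.9, 18.6.
n = 15.
(a) r = 2.12; between ranks 2 (6.1) and 3 (6.4): 6.136.
(b) r = 1.28; between ranks 1 (3.8) and 2 (6.1): 4.444.
|6.136 − 4.444| = 1.692.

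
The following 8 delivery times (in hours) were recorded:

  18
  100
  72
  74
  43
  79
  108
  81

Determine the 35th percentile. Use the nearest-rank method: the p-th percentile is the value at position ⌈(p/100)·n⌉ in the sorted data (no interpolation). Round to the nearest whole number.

Sorted: 18, 43, 72, 74, 79, 81, 100, 108.
n = 8.
Position = ⌈35/100 · 8⌉ = ⌈2.8⌉ = 3.
The value at rank 3 is 72.

72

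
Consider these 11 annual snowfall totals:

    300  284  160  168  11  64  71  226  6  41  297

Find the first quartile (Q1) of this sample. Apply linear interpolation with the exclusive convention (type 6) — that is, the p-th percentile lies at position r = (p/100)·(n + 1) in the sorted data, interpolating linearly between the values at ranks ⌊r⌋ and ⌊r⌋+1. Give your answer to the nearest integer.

Sorted: 6, 11, 41, 64, 71, 160, 168, 226, 284, 297, 300.
n = 11.
r = (25/100)·(11 + 1) = 3.
r is an integer, so P25 is the value at rank 3: 41.

41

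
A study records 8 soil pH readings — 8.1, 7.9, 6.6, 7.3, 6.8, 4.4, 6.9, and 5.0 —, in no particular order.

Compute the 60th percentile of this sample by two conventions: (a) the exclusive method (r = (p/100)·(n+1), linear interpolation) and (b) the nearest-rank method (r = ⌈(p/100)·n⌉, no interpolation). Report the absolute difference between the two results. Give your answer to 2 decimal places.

Sorted: 4.4, 5.0, 6.6, 6.8, 6.9, 7.3, 7.9, 8.1.
n = 8.
(a) r = 5.4; between ranks 5 (6.9) and 6 (7.3): 7.06.
(b) the nearest-rank method: rank 5 → 6.9.
|7.06 − 6.9| = 0.16.

0.16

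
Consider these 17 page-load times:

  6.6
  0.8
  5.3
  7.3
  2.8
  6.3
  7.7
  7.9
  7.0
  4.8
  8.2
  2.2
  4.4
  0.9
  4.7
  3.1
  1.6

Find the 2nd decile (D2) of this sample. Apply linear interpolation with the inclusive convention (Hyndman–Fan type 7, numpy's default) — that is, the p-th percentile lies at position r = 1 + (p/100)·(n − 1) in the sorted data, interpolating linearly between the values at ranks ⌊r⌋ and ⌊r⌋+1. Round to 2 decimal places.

Sorted: 0.8, 0.9, 1.6, 2.2, 2.8, 3.1, 4.4, 4.7, 4.8, 5.3, 6.3, 6.6, 7.0, 7.3, 7.7, 7.9, 8.2.
n = 17.
r = 1 + (20/100)·(17 − 1) = 1 + 3.2 = 4.2.
Rank 4 is 2.2 and rank 5 is 2.8.
Interpolate: 2.2 + 0.2·(2.8 − 2.2) = 2.2 + 0.2·0.6 = 2.32.

2.32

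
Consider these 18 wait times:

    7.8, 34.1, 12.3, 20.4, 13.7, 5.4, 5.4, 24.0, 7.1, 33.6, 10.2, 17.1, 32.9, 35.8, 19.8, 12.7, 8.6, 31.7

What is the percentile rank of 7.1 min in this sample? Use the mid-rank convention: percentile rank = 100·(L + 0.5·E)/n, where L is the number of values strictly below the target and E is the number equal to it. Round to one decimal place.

Sorted: 5.4, 5.4, 7.1, 7.8, 8.6, 10.2, 12.3, 12.7, 13.7, 17.1, 19.8, 20.4, 24.0, 31.7, 32.9, 33.6, 34.1, 35.8.
Count below 7.1: L = 2; count equal: E = 1; n = 18.
Percentile rank = 100·(2 + 0.5·1)/18 = 100·2.5/18 = 13.89.

13.9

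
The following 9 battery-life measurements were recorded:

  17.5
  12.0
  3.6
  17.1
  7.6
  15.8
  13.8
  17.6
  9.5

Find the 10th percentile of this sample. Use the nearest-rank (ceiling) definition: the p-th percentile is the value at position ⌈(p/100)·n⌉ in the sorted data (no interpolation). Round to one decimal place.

Sorted: 3.6, 7.6, 9.5, 12.0, 13.8, 15.8, 17.1, 17.5, 17.6.
n = 9.
Position = ⌈10/100 · 9⌉ = ⌈0.9⌉ = 1.
The value at rank 1 is 3.6.

3.6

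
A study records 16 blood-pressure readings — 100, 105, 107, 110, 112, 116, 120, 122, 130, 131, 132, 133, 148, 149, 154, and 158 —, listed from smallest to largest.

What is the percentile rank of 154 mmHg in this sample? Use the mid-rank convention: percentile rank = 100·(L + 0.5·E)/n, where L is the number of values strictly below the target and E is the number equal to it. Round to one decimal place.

90.6

Count below 154: L = 14; count equal: E = 1; n = 16.
Percentile rank = 100·(14 + 0.5·1)/16 = 100·14.5/16 = 90.62.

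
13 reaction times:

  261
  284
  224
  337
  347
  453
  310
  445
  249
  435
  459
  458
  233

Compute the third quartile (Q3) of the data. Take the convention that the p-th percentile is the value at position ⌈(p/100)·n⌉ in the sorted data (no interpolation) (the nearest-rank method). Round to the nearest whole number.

445

Sorted: 224, 233, 249, 261, 284, 310, 337, 347, 435, 445, 453, 458, 459.
n = 13.
Position = ⌈75/100 · 13⌉ = ⌈9.75⌉ = 10.
The value at rank 10 is 445.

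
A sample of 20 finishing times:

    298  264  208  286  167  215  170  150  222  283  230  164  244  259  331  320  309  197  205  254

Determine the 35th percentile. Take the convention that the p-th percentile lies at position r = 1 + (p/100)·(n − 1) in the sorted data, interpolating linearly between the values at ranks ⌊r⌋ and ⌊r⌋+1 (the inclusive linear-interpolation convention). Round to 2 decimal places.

212.55

Sorted: 150, 164, 167, 170, 197, 205, 208, 215, 222, 230, 244, 254, 259, 264, 283, 286, 298, 309, 320, 331.
n = 20.
r = 1 + (35/100)·(20 − 1) = 1 + 6.65 = 7.65.
Rank 7 is 208 and rank 8 is 215.
Interpolate: 208 + 0.65·(215 − 208) = 208 + 0.65·7 = 212.55.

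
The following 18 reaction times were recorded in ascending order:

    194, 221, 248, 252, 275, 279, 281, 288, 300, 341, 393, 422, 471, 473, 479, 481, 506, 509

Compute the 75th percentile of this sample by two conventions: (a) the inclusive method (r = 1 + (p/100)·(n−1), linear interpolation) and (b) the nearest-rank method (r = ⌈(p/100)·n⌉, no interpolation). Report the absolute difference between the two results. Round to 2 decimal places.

n = 18.
(a) r = 13.75; between ranks 13 (471) and 14 (473): 472.5.
(b) the nearest-rank method: rank 14 → 473.
|472.5 − 473| = 0.5.

0.50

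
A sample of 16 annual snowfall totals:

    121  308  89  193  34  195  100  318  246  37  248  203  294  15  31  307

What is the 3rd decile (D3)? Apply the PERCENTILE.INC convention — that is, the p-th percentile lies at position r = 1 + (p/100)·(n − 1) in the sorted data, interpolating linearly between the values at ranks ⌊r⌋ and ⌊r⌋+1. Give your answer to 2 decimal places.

94.50

Sorted: 15, 31, 34, 37, 89, 100, 121, 193, 195, 203, 246, 248, 294, 307, 308, 318.
n = 16.
r = 1 + (30/100)·(16 − 1) = 1 + 4.5 = 5.5.
Rank 5 is 89 and rank 6 is 100.
Interpolate: 89 + 0.5·(100 − 89) = 89 + 0.5·11 = 94.5.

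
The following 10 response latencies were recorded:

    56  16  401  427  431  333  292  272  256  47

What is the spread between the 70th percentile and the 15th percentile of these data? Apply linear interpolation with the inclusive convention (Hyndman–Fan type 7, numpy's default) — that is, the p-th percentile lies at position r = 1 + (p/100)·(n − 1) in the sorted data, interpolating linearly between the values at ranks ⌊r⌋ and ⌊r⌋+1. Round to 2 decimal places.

Sorted: 16, 47, 56, 256, 272, 292, 333, 401, 427, 431.
n = 10.
P15: r = 2.35; ranks 2–3 are 47, 56; interpolating gives 50.15.
P70: r = 7.3; ranks 7–8 are 333, 401; interpolating gives 353.4.
Difference: 353.4 − 50.15 = 303.25.

303.25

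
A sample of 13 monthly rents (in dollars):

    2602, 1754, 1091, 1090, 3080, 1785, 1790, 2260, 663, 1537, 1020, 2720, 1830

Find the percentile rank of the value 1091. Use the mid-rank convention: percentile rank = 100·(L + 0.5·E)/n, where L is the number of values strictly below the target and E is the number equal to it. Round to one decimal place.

Sorted: 663, 1020, 1090, 1091, 1537, 1754, 1785, 1790, 1830, 2260, 2602, 2720, 3080.
Count below 1091: L = 3; count equal: E = 1; n = 13.
Percentile rank = 100·(3 + 0.5·1)/13 = 100·3.5/13 = 26.92.

26.9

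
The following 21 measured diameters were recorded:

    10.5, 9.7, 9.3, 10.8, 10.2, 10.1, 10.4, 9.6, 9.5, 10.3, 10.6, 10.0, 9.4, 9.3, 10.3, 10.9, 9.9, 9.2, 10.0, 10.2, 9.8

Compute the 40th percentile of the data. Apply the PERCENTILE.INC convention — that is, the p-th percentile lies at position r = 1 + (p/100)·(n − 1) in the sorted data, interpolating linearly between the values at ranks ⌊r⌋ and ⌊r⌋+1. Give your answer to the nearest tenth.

Sorted: 9.2, 9.3, 9.3, 9.4, 9.5, 9.6, 9.7, 9.8, 9.9, 10.0, 10.0, 10.1, 10.2, 10.2, 10.3, 10.3, 10.4, 10.5, 10.6, 10.8, 10.9.
n = 21.
r = 1 + (40/100)·(21 − 1) = 1 + 8 = 9.
r is an integer, so P40 is the value at rank 9: 9.9.

9.9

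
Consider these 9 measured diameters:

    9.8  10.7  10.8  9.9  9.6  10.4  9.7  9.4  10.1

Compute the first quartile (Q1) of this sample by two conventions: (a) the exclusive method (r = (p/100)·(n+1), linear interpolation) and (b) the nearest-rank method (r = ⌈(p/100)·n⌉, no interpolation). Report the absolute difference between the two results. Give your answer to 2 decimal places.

0.05

Sorted: 9.4, 9.6, 9.7, 9.8, 9.9, 10.1, 10.4, 10.7, 10.8.
n = 9.
(a) r = 2.5; between ranks 2 (9.6) and 3 (9.7): 9.65.
(b) the nearest-rank method: rank 3 → 9.7.
|9.65 − 9.7| = 0.05.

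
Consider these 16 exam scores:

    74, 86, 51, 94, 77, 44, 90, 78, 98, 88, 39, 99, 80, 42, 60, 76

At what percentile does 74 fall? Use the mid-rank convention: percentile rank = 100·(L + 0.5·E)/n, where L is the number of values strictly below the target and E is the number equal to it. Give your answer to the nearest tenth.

34.4

Sorted: 39, 42, 44, 51, 60, 74, 76, 77, 78, 80, 86, 88, 90, 94, 98, 99.
Count below 74: L = 5; count equal: E = 1; n = 16.
Percentile rank = 100·(5 + 0.5·1)/16 = 100·5.5/16 = 34.38.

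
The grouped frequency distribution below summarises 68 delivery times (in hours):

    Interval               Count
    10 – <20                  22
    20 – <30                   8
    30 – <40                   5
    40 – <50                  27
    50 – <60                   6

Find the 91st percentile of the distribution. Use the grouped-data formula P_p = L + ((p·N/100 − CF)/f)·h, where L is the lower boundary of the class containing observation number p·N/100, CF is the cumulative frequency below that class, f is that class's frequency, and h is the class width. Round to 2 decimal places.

N = 68; target position k = 91/100 · 68 = 61.88.
Cumulative frequencies: 22, 30, 35, 62, 68.
Observation 61.88 falls in the class 40 – <50.
L = 40, CF = 35, f = 27, h = 10.
P91 = 40 + ((61.88 − 35)/27)·10 = 40 + 9.95556 = 49.9556.

49.96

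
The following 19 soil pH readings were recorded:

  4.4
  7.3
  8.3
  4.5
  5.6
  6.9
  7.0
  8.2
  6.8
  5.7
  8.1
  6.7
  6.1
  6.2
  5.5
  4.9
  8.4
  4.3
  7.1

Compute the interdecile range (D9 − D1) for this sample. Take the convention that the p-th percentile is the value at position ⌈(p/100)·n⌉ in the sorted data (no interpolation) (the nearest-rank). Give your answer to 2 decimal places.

Sorted: 4.3, 4.4, 4.5, 4.9, 5.5, 5.6, 5.7, 6.1, 6.2, 6.7, 6.8, 6.9, 7.0, 7.1, 7.3, 8.1, 8.2, 8.3, 8.4.
n = 19.
P10: rank ⌈10/100·19⌉ = 2 → 4.4.
P90: rank ⌈90/100·19⌉ = 18 → 8.3.
Difference: 8.3 − 4.4 = 3.9.

3.90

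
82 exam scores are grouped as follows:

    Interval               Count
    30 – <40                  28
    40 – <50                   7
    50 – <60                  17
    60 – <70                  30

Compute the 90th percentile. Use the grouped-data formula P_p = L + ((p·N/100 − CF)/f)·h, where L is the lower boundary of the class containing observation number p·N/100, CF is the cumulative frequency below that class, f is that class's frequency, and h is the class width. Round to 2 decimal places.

67.27

N = 82; target position k = 90/100 · 82 = 73.8.
Cumulative frequencies: 28, 35, 52, 82.
Observation 73.8 falls in the class 60 – <70.
L = 60, CF = 52, f = 30, h = 10.
P90 = 60 + ((73.8 − 52)/30)·10 = 60 + 7.26667 = 67.2667.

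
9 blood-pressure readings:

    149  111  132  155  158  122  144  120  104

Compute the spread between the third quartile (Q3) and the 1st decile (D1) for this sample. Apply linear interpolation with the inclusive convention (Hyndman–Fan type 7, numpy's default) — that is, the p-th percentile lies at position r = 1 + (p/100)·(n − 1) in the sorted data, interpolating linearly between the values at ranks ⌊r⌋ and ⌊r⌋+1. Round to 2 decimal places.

Sorted: 104, 111, 120, 122, 132, 144, 149, 155, 158.
n = 9.
P10: r = 1.8; ranks 1–2 are 104, 111; interpolating gives 109.6.
P75: r = 7 (integer) → 149.
Difference: 149 − 109.6 = 39.4.

39.40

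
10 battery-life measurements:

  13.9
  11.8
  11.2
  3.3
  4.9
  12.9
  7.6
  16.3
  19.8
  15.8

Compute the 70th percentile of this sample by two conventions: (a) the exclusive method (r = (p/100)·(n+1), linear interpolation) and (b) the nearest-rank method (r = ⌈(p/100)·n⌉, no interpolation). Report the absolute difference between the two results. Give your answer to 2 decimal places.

1.33

Sorted: 3.3, 4.9, 7.6, 11.2, 11.8, 12.9, 13.9, 15.8, 16.3, 19.8.
n = 10.
(a) r = 7.7; between ranks 7 (13.9) and 8 (15.8): 15.23.
(b) the nearest-rank method: rank 7 → 13.9.
|15.23 − 13.9| = 1.33.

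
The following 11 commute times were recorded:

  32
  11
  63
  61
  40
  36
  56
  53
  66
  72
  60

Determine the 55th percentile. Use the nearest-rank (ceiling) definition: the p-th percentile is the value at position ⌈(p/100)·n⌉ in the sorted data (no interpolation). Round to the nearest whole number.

60

Sorted: 11, 32, 36, 40, 53, 56, 60, 61, 63, 66, 72.
n = 11.
Position = ⌈55/100 · 11⌉ = ⌈6.05⌉ = 7.
The value at rank 7 is 60.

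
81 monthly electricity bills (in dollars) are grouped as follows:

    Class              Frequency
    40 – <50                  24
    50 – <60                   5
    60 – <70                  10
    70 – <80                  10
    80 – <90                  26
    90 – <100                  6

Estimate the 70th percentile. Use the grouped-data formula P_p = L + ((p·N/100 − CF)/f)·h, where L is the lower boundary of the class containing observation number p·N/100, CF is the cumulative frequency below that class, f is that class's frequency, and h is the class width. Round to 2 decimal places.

N = 81; target position k = 70/100 · 81 = 56.7.
Cumulative frequencies: 24, 29, 39, 49, 75, 81.
Observation 56.7 falls in the class 80 – <90.
L = 80, CF = 49, f = 26, h = 10.
P70 = 80 + ((56.7 − 49)/26)·10 = 80 + 2.96154 = 82.9615.

82.96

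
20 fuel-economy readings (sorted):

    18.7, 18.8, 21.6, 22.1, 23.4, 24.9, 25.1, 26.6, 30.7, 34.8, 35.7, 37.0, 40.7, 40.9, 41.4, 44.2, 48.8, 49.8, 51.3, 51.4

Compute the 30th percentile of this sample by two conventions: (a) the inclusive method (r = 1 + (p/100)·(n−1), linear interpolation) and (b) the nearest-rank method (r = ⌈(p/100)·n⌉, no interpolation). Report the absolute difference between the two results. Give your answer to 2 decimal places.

n = 20.
(a) r = 6.7; between ranks 6 (24.9) and 7 (25.1): 25.04.
(b) the nearest-rank method: rank 6 → 24.9.
|25.04 − 24.9| = 0.14.

0.14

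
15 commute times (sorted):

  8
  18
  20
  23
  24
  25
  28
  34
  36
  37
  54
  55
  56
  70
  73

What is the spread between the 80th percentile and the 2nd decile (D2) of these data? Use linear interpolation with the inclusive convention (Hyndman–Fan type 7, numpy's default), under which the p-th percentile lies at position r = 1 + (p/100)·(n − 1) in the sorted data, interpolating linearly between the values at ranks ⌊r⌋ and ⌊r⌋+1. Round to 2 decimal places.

n = 15.
P20: r = 3.8; ranks 3–4 are 20, 23; interpolating gives 22.4.
P80: r = 12.2; ranks 12–13 are 55, 56; interpolating gives 55.2.
Difference: 55.2 − 22.4 = 32.8.

32.80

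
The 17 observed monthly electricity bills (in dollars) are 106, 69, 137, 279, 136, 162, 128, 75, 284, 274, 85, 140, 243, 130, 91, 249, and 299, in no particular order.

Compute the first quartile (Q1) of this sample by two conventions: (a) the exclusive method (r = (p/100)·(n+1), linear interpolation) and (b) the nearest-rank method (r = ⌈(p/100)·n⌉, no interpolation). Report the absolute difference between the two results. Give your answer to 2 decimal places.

Sorted: 69, 75, 85, 91, 106, 128, 130, 136, 137, 140, 162, 243, 249, 274, 279, 284, 299.
n = 17.
(a) r = 4.5; between ranks 4 (91) and 5 (106): 98.5.
(b) the nearest-rank method: rank 5 → 106.
|98.5 − 106| = 7.5.

7.50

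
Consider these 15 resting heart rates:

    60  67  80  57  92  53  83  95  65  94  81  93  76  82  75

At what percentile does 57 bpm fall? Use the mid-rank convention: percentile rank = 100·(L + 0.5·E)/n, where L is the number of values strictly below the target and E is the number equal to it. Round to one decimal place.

10.0

Sorted: 53, 57, 60, 65, 67, 75, 76, 80, 81, 82, 83, 92, 93, 94, 95.
Count below 57: L = 1; count equal: E = 1; n = 15.
Percentile rank = 100·(1 + 0.5·1)/15 = 100·1.5/15 = 10.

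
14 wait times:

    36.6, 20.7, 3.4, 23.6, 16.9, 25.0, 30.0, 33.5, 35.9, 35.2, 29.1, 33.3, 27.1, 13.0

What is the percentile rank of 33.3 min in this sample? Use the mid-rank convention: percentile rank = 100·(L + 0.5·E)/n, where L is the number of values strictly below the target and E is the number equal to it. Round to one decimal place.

67.9

Sorted: 3.4, 13.0, 16.9, 20.7, 23.6, 25.0, 27.1, 29.1, 30.0, 33.3, 33.5, 35.2, 35.9, 36.6.
Count below 33.3: L = 9; count equal: E = 1; n = 14.
Percentile rank = 100·(9 + 0.5·1)/14 = 100·9.5/14 = 67.86.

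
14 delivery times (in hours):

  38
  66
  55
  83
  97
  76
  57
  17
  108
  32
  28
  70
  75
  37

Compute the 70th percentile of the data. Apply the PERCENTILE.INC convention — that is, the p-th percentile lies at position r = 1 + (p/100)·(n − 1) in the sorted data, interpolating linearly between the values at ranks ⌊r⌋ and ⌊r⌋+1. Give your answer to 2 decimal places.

Sorted: 17, 28, 32, 37, 38, 55, 57, 66, 70, 75, 76, 83, 97, 108.
n = 14.
r = 1 + (70/100)·(14 − 1) = 1 + 9.1 = 10.1.
Rank 10 is 75 and rank 11 is 76.
Interpolate: 75 + 0.1·(76 − 75) = 75 + 0.1·1 = 75.1.

75.10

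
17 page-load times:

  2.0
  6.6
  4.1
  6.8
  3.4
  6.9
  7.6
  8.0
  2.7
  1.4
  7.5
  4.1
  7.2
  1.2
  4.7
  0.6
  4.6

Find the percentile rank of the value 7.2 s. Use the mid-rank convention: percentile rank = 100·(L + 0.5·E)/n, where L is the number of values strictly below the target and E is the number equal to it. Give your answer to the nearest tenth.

79.4

Sorted: 0.6, 1.2, 1.4, 2.0, 2.7, 3.4, 4.1, 4.1, 4.6, 4.7, 6.6, 6.8, 6.9, 7.2, 7.5, 7.6, 8.0.
Count below 7.2: L = 13; count equal: E = 1; n = 17.
Percentile rank = 100·(13 + 0.5·1)/17 = 100·13.5/17 = 79.41.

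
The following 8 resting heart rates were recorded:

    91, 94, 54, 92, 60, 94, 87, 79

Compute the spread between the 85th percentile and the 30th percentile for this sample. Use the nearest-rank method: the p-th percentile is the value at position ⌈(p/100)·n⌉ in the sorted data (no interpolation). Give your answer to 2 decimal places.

15.00

Sorted: 54, 60, 79, 87, 91, 92, 94, 94.
n = 8.
P30: rank ⌈30/100·8⌉ = 3 → 79.
P85: rank ⌈85/100·8⌉ = 7 → 94.
Difference: 94 − 79 = 15.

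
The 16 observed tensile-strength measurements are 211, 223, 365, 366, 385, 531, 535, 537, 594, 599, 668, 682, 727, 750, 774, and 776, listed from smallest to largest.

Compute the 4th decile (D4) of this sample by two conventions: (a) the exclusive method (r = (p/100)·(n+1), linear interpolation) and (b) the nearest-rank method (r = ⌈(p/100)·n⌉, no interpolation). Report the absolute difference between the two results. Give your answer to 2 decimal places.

n = 16.
(a) r = 6.8; between ranks 6 (531) and 7 (535): 534.2.
(b) the nearest-rank method: rank 7 → 535.
|534.2 − 535| = 0.8.

0.80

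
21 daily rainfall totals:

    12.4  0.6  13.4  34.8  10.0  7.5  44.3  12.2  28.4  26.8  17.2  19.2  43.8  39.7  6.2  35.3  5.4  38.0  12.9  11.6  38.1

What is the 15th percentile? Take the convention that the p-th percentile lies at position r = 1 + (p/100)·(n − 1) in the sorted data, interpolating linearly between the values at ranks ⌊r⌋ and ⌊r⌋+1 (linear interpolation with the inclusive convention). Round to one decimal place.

Sorted: 0.6, 5.4, 6.2, 7.5, 10.0, 11.6, 12.2, 12.4, 12.9, 13.4, 17.2, 19.2, 26.8, 28.4, 34.8, 35.3, 38.0, 38.1, 39.7, 43.8, 44.3.
n = 21.
r = 1 + (15/100)·(21 − 1) = 1 + 3 = 4.
r is an integer, so P15 is the value at rank 4: 7.5.

7.5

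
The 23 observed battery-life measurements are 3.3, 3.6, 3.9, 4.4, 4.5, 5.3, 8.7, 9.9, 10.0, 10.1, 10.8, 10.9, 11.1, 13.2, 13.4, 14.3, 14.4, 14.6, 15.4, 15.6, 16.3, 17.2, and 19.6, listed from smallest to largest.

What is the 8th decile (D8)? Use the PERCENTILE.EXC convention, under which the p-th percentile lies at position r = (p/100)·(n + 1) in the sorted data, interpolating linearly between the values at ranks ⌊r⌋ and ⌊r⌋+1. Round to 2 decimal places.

n = 23.
r = (80/100)·(23 + 1) = 19.2.
Rank 19 is 15.4 and rank 20 is 15.6.
Interpolate: 15.4 + 0.2·(15.6 − 15.4) = 15.4 + 0.2·0.2 = 15.44.

15.44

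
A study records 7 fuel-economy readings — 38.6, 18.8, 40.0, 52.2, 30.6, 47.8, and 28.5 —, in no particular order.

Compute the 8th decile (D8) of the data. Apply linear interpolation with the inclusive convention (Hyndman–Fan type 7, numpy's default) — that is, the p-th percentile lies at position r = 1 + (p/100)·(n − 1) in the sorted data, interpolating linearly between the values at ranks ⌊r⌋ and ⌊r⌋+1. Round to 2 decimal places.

46.24

Sorted: 18.8, 28.5, 30.6, 38.6, 40.0, 47.8, 52.2.
n = 7.
r = 1 + (80/100)·(7 − 1) = 1 + 4.8 = 5.8.
Rank 5 is 40.0 and rank 6 is 47.8.
Interpolate: 40.0 + 0.8·(47.8 − 40.0) = 40.0 + 0.8·7.8 = 46.24.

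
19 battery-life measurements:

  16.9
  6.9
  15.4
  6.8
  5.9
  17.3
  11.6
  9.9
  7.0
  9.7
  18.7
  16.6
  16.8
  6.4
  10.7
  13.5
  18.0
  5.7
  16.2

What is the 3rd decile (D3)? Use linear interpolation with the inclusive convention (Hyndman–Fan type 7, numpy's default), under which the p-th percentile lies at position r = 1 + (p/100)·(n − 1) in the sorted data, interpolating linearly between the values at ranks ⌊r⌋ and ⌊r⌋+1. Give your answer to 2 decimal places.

Sorted: 5.7, 5.9, 6.4, 6.8, 6.9, 7.0, 9.7, 9.9, 10.7, 11.6, 13.5, 15.4, 16.2, 16.6, 16.8, 16.9, 17.3, 18.0, 18.7.
n = 19.
r = 1 + (30/100)·(19 − 1) = 1 + 5.4 = 6.4.
Rank 6 is 7.0 and rank 7 is 9.7.
Interpolate: 7.0 + 0.4·(9.7 − 7.0) = 7.0 + 0.4·2.7 = 8.08.

8.08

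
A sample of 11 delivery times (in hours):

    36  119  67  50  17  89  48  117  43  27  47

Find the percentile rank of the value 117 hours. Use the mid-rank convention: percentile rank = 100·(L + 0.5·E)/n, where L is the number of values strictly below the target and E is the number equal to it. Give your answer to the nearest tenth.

Sorted: 17, 27, 36, 43, 47, 48, 50, 67, 89, 117, 119.
Count below 117: L = 9; count equal: E = 1; n = 11.
Percentile rank = 100·(9 + 0.5·1)/11 = 100·9.5/11 = 86.36.

86.4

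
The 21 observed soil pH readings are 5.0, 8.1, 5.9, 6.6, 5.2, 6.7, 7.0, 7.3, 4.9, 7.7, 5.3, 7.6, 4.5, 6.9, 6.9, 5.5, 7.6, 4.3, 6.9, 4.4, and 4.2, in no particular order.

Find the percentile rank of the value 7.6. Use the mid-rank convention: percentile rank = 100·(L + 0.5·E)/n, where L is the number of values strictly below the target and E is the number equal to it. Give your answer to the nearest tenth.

85.7

Sorted: 4.2, 4.3, 4.4, 4.5, 4.9, 5.0, 5.2, 5.3, 5.5, 5.9, 6.6, 6.7, 6.9, 6.9, 6.9, 7.0, 7.3, 7.6, 7.6, 7.7, 8.1.
Count below 7.6: L = 17; count equal: E = 2; n = 21.
Percentile rank = 100·(17 + 0.5·2)/21 = 100·18/21 = 85.71.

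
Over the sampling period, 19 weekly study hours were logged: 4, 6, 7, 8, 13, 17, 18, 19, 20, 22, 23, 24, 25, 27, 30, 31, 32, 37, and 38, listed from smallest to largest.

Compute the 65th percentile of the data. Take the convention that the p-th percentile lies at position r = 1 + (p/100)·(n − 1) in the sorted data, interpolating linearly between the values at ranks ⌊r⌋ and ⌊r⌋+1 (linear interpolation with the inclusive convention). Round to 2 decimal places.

n = 19.
r = 1 + (65/100)·(19 − 1) = 1 + 11.7 = 12.7.
Rank 12 is 24 and rank 13 is 25.
Interpolate: 24 + 0.7·(25 − 24) = 24 + 0.7·1 = 24.7.

24.70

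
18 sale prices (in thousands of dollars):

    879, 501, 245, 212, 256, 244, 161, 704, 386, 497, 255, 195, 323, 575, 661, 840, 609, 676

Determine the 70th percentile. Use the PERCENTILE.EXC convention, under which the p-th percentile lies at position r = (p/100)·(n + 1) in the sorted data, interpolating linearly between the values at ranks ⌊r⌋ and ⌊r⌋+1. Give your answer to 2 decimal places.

Sorted: 161, 195, 212, 244, 245, 255, 256, 323, 386, 497, 501, 575, 609, 661, 676, 704, 840, 879.
n = 18.
r = (70/100)·(18 + 1) = 13.3.
Rank 13 is 609 and rank 14 is 661.
Interpolate: 609 + 0.3·(661 − 609) = 609 + 0.3·52 = 624.6.

624.60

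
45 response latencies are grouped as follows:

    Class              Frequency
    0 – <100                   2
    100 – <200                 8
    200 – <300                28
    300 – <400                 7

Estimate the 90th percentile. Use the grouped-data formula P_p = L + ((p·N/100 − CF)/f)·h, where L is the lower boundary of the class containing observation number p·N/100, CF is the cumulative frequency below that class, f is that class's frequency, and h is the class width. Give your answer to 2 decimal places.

335.71

N = 45; target position k = 90/100 · 45 = 40.5.
Cumulative frequencies: 2, 10, 38, 45.
Observation 40.5 falls in the class 300 – <400.
L = 300, CF = 38, f = 7, h = 100.
P90 = 300 + ((40.5 − 38)/7)·100 = 300 + 35.7143 = 335.714.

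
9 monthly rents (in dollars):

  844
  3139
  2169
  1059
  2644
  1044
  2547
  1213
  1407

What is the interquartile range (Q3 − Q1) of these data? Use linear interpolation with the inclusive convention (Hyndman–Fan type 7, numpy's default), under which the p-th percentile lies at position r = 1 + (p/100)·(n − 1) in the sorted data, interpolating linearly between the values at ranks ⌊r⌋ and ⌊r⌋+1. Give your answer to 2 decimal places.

1488.00

Sorted: 844, 1044, 1059, 1213, 1407, 2169, 2547, 2644, 3139.
n = 9.
P25: r = 3 (integer) → 1059.
P75: r = 7 (integer) → 2547.
Difference: 2547 − 1059 = 1488.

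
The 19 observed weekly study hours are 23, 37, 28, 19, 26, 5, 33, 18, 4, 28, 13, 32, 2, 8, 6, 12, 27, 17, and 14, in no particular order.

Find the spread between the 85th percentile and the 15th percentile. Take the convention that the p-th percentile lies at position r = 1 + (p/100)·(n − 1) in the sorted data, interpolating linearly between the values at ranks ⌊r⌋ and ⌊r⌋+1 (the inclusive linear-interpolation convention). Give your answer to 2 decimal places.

Sorted: 2, 4, 5, 6, 8, 12, 13, 14, 17, 18, 19, 23, 26, 27, 28, 28, 32, 33, 37.
n = 19.
P15: r = 3.7; ranks 3–4 are 5, 6; interpolating gives 5.7.
P85: r = 16.3; ranks 16–17 are 28, 32; interpolating gives 29.2.
Difference: 29.2 − 5.7 = 23.5.

23.50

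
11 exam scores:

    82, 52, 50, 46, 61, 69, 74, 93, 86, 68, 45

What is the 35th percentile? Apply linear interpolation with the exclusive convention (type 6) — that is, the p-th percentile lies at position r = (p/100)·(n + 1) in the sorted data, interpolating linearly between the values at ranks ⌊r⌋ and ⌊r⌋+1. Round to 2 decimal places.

Sorted: 45, 46, 50, 52, 61, 68, 69, 74, 82, 86, 93.
n = 11.
r = (35/100)·(11 + 1) = 4.2.
Rank 4 is 52 and rank 5 is 61.
Interpolate: 52 + 0.2·(61 − 52) = 52 + 0.2·9 = 53.8.

53.80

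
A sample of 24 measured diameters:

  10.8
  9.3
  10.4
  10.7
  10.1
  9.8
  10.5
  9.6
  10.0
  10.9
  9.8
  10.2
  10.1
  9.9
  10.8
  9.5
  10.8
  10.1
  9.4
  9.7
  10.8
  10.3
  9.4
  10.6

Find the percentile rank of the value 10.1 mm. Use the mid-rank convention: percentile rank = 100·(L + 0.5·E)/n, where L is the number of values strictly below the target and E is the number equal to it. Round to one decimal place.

Sorted: 9.3, 9.4, 9.4, 9.5, 9.6, 9.7, 9.8, 9.8, 9.9, 10.0, 10.1, 10.1, 10.1, 10.2, 10.3, 10.4, 10.5, 10.6, 10.7, 10.8, 10.8, 10.8, 10.8, 10.9.
Count below 10.1: L = 10; count equal: E = 3; n = 24.
Percentile rank = 100·(10 + 0.5·3)/24 = 100·11.5/24 = 47.92.

47.9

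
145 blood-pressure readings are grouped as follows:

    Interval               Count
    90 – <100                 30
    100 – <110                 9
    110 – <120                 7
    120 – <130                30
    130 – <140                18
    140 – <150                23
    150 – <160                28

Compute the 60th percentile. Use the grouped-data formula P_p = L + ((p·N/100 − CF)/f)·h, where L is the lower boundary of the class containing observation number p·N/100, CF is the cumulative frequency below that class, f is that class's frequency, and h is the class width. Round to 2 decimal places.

N = 145; target position k = 60/100 · 145 = 87.
Cumulative frequencies: 30, 39, 46, 76, 94, 117, 145.
Observation 87 falls in the class 130 – <140.
L = 130, CF = 76, f = 18, h = 10.
P60 = 130 + ((87 − 76)/18)·10 = 130 + 6.11111 = 136.111.

136.11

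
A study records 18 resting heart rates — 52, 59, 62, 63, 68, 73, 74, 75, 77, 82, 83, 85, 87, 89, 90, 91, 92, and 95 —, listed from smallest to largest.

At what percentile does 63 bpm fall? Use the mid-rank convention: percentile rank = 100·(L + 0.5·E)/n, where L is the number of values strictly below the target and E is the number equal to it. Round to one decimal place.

Count below 63: L = 3; count equal: E = 1; n = 18.
Percentile rank = 100·(3 + 0.5·1)/18 = 100·3.5/18 = 19.44.

19.4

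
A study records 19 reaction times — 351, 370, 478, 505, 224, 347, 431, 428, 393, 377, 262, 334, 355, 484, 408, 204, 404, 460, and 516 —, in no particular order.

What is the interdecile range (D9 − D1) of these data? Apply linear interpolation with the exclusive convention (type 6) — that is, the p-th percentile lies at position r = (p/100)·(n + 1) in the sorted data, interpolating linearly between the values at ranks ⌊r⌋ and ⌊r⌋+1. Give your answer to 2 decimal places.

281.00

Sorted: 204, 224, 262, 334, 347, 351, 355, 370, 377, 393, 404, 408, 428, 431, 460, 478, 484, 505, 516.
n = 19.
P10: r = 2 (integer) → 224.
P90: r = 18 (integer) → 505.
Difference: 505 − 224 = 281.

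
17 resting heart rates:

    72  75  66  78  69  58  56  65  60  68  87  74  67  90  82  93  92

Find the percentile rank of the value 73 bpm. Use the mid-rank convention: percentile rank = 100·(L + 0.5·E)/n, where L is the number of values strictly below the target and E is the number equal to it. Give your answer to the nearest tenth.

52.9

Sorted: 56, 58, 60, 65, 66, 67, 68, 69, 72, 74, 75, 78, 82, 87, 90, 92, 93.
Count below 73: L = 9; count equal: E = 0; n = 17.
Percentile rank = 100·(9 + 0.5·0)/17 = 100·9/17 = 52.94.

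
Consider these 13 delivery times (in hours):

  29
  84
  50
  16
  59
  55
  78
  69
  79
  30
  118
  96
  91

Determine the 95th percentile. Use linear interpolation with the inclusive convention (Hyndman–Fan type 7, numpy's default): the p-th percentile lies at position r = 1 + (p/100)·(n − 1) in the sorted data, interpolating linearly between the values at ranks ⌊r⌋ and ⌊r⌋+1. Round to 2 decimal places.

Sorted: 16, 29, 30, 50, 55, 59, 69, 78, 79, 84, 91, 96, 118.
n = 13.
r = 1 + (95/100)·(13 − 1) = 1 + 11.4 = 12.4.
Rank 12 is 96 and rank 13 is 118.
Interpolate: 96 + 0.4·(118 − 96) = 96 + 0.4·22 = 104.8.

104.80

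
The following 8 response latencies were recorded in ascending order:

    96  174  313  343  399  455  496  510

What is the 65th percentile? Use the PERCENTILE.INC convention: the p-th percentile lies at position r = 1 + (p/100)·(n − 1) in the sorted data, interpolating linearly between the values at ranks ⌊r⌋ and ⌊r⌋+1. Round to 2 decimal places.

n = 8.
r = 1 + (65/100)·(8 − 1) = 1 + 4.55 = 5.55.
Rank 5 is 399 and rank 6 is 455.
Interpolate: 399 + 0.55·(455 − 399) = 399 + 0.55·56 = 429.8.

429.80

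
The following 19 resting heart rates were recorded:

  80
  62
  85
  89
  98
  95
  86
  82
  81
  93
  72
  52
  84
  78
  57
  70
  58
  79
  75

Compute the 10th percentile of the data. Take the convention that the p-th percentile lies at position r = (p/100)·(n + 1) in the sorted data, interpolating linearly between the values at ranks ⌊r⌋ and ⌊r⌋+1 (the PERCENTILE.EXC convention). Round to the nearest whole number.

Sorted: 52, 57, 58, 62, 70, 72, 75, 78, 79, 80, 81, 82, 84, 85, 86, 89, 93, 95, 98.
n = 19.
r = (10/100)·(19 + 1) = 2.
r is an integer, so P10 is the value at rank 2: 57.

57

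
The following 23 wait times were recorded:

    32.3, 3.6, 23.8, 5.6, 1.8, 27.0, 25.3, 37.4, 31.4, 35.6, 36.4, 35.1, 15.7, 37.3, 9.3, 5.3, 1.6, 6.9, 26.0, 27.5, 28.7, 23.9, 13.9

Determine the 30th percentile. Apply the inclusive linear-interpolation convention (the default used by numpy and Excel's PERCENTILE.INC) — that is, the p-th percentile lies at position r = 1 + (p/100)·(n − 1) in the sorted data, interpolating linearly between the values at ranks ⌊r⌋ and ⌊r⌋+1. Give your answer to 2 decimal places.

Sorted: 1.6, 1.8, 3.6, 5.3, 5.6, 6.9, 9.3, 13.9, 15.7, 23.8, 23.9, 25.3, 26.0, 27.0, 27.5, 28.7, 31.4, 32.3, 35.1, 35.6, 36.4, 37.3, 37.4.
n = 23.
r = 1 + (30/100)·(23 − 1) = 1 + 6.6 = 7.6.
Rank 7 is 9.3 and rank 8 is 13.9.
Interpolate: 9.3 + 0.6·(13.9 − 9.3) = 9.3 + 0.6·4.6 = 12.06.

12.06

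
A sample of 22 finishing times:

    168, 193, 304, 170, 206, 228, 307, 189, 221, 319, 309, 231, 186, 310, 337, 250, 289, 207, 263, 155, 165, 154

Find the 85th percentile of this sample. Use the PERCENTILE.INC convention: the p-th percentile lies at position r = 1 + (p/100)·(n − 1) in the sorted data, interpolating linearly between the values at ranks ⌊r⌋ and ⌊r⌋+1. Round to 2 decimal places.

308.70

Sorted: 154, 155, 165, 168, 170, 186, 189, 193, 206, 207, 221, 228, 231, 250, 263, 289, 304, 307, 309, 310, 319, 337.
n = 22.
r = 1 + (85/100)·(22 − 1) = 1 + 17.85 = 18.85.
Rank 18 is 307 and rank 19 is 309.
Interpolate: 307 + 0.85·(309 − 307) = 307 + 0.85·2 = 308.7.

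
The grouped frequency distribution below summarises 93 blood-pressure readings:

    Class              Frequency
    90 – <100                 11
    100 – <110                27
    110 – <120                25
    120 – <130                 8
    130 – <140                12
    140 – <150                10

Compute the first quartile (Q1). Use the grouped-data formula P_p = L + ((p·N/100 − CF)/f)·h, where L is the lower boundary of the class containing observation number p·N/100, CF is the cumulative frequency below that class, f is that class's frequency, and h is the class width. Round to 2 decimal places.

104.54

N = 93; target position k = 25/100 · 93 = 23.25.
Cumulative frequencies: 11, 38, 63, 71, 83, 93.
Observation 23.25 falls in the class 100 – <110.
L = 100, CF = 11, f = 27, h = 10.
P25 = 100 + ((23.25 − 11)/27)·10 = 100 + 4.53704 = 104.537.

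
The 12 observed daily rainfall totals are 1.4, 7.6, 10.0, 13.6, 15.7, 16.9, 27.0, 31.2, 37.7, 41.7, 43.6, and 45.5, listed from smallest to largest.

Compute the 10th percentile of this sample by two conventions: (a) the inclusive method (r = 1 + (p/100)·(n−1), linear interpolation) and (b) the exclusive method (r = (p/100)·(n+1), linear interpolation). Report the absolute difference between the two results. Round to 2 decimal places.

4.58

n = 12.
(a) r = 2.1; between ranks 2 (7.6) and 3 (10.0): 7.84.
(b) r = 1.3; between ranks 1 (1.4) and 2 (7.6): 3.26.
|7.84 − 3.26| = 4.58.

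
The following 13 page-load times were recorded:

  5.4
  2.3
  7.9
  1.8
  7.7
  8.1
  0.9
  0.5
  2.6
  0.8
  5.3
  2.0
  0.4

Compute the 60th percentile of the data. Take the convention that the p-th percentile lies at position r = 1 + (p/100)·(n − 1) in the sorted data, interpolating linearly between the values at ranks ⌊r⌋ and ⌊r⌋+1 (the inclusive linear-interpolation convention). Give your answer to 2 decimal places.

Sorted: 0.4, 0.5, 0.8, 0.9, 1.8, 2.0, 2.3, 2.6, 5.3, 5.4, 7.7, 7.9, 8.1.
n = 13.
r = 1 + (60/100)·(13 − 1) = 1 + 7.2 = 8.2.
Rank 8 is 2.6 and rank 9 is 5.3.
Interpolate: 2.6 + 0.2·(5.3 − 2.6) = 2.6 + 0.2·2.7 = 3.14.

3.14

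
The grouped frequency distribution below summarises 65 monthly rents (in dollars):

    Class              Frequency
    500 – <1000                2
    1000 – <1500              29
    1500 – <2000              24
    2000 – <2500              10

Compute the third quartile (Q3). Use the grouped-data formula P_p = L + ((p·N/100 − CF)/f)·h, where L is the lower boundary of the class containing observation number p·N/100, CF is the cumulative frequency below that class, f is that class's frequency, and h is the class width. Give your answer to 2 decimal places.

1869.79

N = 65; target position k = 75/100 · 65 = 48.75.
Cumulative frequencies: 2, 31, 55, 65.
Observation 48.75 falls in the class 1500 – <2000.
L = 1500, CF = 31, f = 24, h = 500.
P75 = 1500 + ((48.75 − 31)/24)·500 = 1500 + 369.792 = 1869.79.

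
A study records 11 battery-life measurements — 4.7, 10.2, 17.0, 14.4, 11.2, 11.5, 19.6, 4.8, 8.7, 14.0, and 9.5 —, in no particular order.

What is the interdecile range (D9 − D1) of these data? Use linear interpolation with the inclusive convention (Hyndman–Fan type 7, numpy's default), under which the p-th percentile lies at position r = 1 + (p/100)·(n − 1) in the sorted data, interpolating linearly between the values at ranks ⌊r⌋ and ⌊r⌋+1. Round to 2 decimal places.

12.20

Sorted: 4.7, 4.8, 8.7, 9.5, 10.2, 11.2, 11.5, 14.0, 14.4, 17.0, 19.6.
n = 11.
P10: r = 2 (integer) → 4.8.
P90: r = 10 (integer) → 17.
Difference: 17 − 4.8 = 12.2.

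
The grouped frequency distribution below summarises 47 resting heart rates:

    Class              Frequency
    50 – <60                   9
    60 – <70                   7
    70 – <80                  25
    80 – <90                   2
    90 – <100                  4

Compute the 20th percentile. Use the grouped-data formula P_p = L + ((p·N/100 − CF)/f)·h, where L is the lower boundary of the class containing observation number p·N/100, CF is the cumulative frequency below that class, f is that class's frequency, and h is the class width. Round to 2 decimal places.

N = 47; target position k = 20/100 · 47 = 9.4.
Cumulative frequencies: 9, 16, 41, 43, 47.
Observation 9.4 falls in the class 60 – <70.
L = 60, CF = 9, f = 7, h = 10.
P20 = 60 + ((9.4 − 9)/7)·10 = 60 + 0.571429 = 60.5714.

60.57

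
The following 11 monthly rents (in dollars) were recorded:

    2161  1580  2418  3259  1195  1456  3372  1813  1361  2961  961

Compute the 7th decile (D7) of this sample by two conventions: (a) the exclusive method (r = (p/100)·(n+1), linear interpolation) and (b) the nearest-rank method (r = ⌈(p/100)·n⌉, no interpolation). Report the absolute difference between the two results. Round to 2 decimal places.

Sorted: 961, 1195, 1361, 1456, 1580, 1813, 2161, 2418, 2961, 3259, 3372.
n = 11.
(a) r = 8.4; between ranks 8 (2418) and 9 (2961): 2635.2.
(b) the nearest-rank method: rank 8 → 2418.
|2635.2 − 2418| = 217.2.

217.20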